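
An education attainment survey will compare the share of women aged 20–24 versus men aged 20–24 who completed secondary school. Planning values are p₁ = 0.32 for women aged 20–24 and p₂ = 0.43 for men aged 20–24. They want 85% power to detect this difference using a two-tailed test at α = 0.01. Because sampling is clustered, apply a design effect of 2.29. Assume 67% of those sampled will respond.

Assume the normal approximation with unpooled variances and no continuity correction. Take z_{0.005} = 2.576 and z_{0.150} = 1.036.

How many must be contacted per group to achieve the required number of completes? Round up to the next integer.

n = (z_{α/2} + z_β)² · [p₁(1−p₁) + p₂(1−p₂)] / (p₁ − p₂)²
  = (2.576 + 1.036)² · (0.32·0.68 + 0.43·0.57) / (-0.11)²
  = (3.612)² · (0.2176 + 0.2451) / 0.0121
  = 13.0465 · 0.4627 / 0.0121
  = 498.90
Design effect: 2.29 × 498.90 = 1142.47.
Adjust for 67% response: 1142.47 / 0.67 = 1705.18.
Round up → n = 1706 per group.

n = 1706 per group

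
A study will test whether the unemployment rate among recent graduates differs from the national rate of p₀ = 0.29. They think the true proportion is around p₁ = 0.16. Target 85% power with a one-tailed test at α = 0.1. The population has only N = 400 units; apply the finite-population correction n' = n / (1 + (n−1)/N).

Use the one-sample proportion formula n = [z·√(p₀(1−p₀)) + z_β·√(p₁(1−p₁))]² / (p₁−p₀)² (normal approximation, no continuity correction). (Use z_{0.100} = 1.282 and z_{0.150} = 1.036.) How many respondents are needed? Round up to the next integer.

n = [z_α·√(p₀q₀) + z_β·√(p₁q₁)]² / (p₁ − p₀)²
  = [1.282·√(0.29·0.71) + 1.036·√(0.16·0.84)]² / (-0.13)²
  = [1.282·0.4538 + 1.036·0.3666]² / 0.0169
  = [0.9615]² / 0.0169
  = 54.71
Finite-population correction (N = 400): 54.71 / (1 + (54.71 − 1)/400) = 48.23.
Round up → n = 49.

n = 49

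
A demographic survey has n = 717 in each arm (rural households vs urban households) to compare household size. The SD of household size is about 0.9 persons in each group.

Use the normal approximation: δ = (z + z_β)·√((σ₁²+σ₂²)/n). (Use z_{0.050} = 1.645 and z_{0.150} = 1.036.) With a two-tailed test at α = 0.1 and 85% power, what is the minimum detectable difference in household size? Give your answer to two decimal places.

Minimum detectable difference ≈ 0.13 persons

δ = (z_{α/2} + z_β) · √((σ₁²+σ₂²)/n)
  = (1.645 + 1.036) · √(1.62/717)
  = 2.681 · √0.00226
  = 2.681 · 0.0475
  = 0.1274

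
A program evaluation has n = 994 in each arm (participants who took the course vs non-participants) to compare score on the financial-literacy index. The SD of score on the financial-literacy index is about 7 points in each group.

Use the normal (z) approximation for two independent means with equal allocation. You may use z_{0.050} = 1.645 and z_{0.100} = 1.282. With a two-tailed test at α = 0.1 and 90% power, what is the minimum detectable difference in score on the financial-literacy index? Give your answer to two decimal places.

Minimum detectable difference ≈ 0.92 points

δ = (z_{α/2} + z_β) · √((σ₁²+σ₂²)/n)
  = (1.645 + 1.282) · √(98/994)
  = 2.927 · √0.09859
  = 2.927 · 0.3140
  = 0.9191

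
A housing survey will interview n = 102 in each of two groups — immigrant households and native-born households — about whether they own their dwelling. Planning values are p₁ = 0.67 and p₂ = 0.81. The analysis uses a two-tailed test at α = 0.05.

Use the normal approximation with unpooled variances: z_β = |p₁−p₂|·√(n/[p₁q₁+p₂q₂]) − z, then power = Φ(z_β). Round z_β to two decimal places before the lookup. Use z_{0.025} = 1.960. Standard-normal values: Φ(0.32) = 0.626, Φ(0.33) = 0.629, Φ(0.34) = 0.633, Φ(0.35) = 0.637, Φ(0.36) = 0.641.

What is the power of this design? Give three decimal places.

Power ≈ 0.637

z_β = |p₁−p₂|·√(n/[p₁q₁+p₂q₂]) − z_{α/2}
    = 0.14 · √(102/0.3750) − 1.960
    = 0.14 · 16.4924 − 1.960
    = 2.3089 − 1.960 = 0.3489 → 0.35
Power = Φ(0.35) = 0.637.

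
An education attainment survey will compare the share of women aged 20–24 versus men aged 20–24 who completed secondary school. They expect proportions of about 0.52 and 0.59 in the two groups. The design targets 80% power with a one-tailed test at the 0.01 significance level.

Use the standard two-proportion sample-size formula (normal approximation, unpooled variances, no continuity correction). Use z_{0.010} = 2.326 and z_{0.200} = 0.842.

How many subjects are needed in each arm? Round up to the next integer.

n = 1007 per group

n = (z_α + z_β)² · [p₁(1−p₁) + p₂(1−p₂)] / (p₁ − p₂)²
  = (2.326 + 0.842)² · (0.52·0.48 + 0.59·0.41) / (-0.07)²
  = (3.168)² · (0.2496 + 0.2419) / 0.0049
  = 10.0362 · 0.4915 / 0.0049
  = 1006.69
Round up → n = 1007 per group.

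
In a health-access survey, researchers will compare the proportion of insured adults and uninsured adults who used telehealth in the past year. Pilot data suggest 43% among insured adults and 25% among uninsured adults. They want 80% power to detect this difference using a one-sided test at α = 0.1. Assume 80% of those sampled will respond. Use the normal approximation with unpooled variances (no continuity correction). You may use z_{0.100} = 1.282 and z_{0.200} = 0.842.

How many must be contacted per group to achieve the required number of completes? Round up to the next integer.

n = (z_α + z_β)² · [p₁(1−p₁) + p₂(1−p₂)] / (p₁ − p₂)²
  = (1.282 + 0.842)² · (0.43·0.57 + 0.25·0.75) / (0.18)²
  = (2.124)² · (0.2451 + 0.1875) / 0.0324
  = 4.5114 · 0.4326 / 0.0324
  = 60.24
Adjust for 80% response: 60.24 / 0.80 = 75.29.
Round up → n = 76 per group.

n = 76 per group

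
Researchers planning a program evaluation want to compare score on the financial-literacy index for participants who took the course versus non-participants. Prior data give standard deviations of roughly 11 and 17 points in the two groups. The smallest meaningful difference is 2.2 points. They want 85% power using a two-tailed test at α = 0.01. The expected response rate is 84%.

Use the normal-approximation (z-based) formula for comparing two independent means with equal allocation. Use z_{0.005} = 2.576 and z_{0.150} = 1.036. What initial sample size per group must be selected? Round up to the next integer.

n = (z_{α/2} + z_β)² · (σ₁² + σ₂²) / δ²
  = (2.576 + 1.036)² · (11² + 17² = 410) / 2.2²
  = 13.0465 · 410 / 4.84
  = 1105.18
Adjust for 84% response: 1105.18 / 0.84 = 1315.69.
Round up → n = 1316 per group.

n = 1316 per group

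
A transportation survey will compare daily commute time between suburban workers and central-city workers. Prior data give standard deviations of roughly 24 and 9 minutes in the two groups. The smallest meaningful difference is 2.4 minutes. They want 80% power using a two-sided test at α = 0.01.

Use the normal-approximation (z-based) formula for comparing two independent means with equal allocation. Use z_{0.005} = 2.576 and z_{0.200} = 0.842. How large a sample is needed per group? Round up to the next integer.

n = (z_{α/2} + z_β)² · (σ₁² + σ₂²) / δ²
  = (2.576 + 0.842)² · (24² + 9² = 657) / 2.4²
  = 11.6827 · 657 / 5.76
  = 1332.56
Round up → n = 1333 per group.

n = 1333 per group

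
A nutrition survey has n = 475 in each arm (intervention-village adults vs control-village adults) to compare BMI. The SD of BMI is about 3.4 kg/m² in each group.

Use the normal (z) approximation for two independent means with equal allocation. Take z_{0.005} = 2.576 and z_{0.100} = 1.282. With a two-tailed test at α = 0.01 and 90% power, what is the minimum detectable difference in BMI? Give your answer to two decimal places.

δ = (z_{α/2} + z_β) · √((σ₁²+σ₂²)/n)
  = (2.576 + 1.282) · √(23.12/475)
  = 3.858 · √0.04867
  = 3.858 · 0.2206
  = 0.8512

Minimum detectable difference ≈ 0.85 kg/m²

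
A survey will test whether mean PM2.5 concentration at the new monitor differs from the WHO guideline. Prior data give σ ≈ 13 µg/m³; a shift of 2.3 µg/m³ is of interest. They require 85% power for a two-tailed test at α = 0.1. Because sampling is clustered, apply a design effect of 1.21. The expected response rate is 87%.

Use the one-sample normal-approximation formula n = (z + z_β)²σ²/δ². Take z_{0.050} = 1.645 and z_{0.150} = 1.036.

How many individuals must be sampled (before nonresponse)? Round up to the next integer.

n = (z_{α/2} + z_β)² · σ² / δ²
  = (1.645 + 1.036)² · 13² / 2.3²
  = 7.1878 · 169 / 5.29
  = 229.63
Design effect: 1.21 × 229.63 = 277.85.
Adjust for 87% response: 277.85 / 0.87 = 319.37.
Round up → n = 320.

n = 320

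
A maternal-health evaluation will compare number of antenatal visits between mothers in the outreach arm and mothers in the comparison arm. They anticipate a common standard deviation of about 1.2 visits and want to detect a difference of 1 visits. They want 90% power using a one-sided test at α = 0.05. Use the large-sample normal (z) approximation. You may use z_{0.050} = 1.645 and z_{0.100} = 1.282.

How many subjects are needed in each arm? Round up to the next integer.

n = 25 per group

n = (z_α + z_β)² · (σ₁² + σ₂²) / δ²
  = (1.645 + 1.282)² · (2·1.2² = 2.88) / 1²
  = 8.5673 · 2.88 / 1
  = 24.67
Round up → n = 25 per group.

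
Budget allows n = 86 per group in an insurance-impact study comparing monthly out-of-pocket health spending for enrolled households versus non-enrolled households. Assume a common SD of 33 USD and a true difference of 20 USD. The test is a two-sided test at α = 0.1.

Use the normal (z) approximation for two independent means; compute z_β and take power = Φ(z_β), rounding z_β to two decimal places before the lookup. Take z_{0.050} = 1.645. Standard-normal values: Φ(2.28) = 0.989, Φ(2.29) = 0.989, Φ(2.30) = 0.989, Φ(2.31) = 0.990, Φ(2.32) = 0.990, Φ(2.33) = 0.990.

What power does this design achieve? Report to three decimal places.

z_β = δ·√(n/(σ₁²+σ₂²)) − z_{α/2}
    = 20 · √(86/2178) − 1.645
    = 20 · 0.19871 − 1.645
    = 3.9742 − 1.645 = 2.3292 → 2.33
Power = Φ(2.33) = 0.990.

Power ≈ 0.990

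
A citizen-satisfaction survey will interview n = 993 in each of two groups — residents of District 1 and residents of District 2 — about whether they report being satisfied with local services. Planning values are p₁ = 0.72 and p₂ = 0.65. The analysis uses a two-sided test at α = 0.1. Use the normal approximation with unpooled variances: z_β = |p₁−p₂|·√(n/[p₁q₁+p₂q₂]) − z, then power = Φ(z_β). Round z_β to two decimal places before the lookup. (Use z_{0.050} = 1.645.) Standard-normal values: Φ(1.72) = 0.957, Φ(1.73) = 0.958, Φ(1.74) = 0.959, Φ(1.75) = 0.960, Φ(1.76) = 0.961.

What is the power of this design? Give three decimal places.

z_β = |p₁−p₂|·√(n/[p₁q₁+p₂q₂]) − z_{α/2}
    = 0.07 · √(993/0.4291) − 1.645
    = 0.07 · 48.1056 − 1.645
    = 3.3674 − 1.645 = 1.7224 → 1.72
Power = Φ(1.72) = 0.957.

Power ≈ 0.957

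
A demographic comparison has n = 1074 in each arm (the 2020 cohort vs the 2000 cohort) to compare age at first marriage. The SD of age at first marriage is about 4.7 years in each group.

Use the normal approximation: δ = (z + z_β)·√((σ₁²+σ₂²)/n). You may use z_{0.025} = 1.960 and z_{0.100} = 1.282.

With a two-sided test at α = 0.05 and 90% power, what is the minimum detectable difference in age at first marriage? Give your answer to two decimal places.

Minimum detectable difference ≈ 0.66 years

δ = (z_{α/2} + z_β) · √((σ₁²+σ₂²)/n)
  = (1.960 + 1.282) · √(44.18/1074)
  = 3.242 · √0.04114
  = 3.242 · 0.2028
  = 0.6575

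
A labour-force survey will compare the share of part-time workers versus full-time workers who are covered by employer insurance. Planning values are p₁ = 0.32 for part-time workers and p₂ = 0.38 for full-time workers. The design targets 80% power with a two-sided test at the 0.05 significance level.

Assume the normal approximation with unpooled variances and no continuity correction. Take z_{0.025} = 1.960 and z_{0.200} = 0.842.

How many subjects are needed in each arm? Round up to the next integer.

n = (z_{α/2} + z_β)² · [p₁(1−p₁) + p₂(1−p₂)] / (p₁ − p₂)²
  = (1.960 + 0.842)² · (0.32·0.68 + 0.38·0.62) / (-0.06)²
  = (2.802)² · (0.2176 + 0.2356) / 0.0036
  = 7.8512 · 0.4532 / 0.0036
  = 988.38
Round up → n = 989 per group.

n = 989 per group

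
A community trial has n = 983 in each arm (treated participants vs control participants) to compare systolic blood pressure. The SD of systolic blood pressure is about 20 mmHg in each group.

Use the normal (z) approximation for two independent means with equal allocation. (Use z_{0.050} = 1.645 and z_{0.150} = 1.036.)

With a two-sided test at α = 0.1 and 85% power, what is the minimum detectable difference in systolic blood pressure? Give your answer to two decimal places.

δ = (z_{α/2} + z_β) · √((σ₁²+σ₂²)/n)
  = (1.645 + 1.036) · √(800/983)
  = 2.681 · √0.81384
  = 2.681 · 0.9021
  = 2.4186

Minimum detectable difference ≈ 2.42 mmHg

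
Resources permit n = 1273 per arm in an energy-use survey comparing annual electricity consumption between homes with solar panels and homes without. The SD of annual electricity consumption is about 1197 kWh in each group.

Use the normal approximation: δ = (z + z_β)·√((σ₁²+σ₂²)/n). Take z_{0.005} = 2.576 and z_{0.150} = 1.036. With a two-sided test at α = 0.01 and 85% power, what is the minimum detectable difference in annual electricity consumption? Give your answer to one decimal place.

δ = (z_{α/2} + z_β) · √((σ₁²+σ₂²)/n)
  = (2.576 + 1.036) · √(2865618/1273)
  = 3.612 · √2251.1
  = 3.612 · 47.4455
  = 171.3731

Minimum detectable difference ≈ 171.4 kWh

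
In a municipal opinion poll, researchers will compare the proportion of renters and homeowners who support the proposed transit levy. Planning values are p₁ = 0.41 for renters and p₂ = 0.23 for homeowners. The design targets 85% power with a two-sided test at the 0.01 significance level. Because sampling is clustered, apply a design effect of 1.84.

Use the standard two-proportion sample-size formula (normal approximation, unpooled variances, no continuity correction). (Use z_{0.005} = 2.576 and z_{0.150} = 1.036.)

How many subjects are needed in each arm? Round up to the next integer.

n = 311 per group

n = (z_{α/2} + z_β)² · [p₁(1−p₁) + p₂(1−p₂)] / (p₁ − p₂)²
  = (2.576 + 1.036)² · (0.41·0.59 + 0.23·0.77) / (0.18)²
  = (3.612)² · (0.2419 + 0.1771) / 0.0324
  = 13.0465 · 0.4190 / 0.0324
  = 168.72
Design effect: 1.84 × 168.72 = 310.44.
Round up → n = 311 per group.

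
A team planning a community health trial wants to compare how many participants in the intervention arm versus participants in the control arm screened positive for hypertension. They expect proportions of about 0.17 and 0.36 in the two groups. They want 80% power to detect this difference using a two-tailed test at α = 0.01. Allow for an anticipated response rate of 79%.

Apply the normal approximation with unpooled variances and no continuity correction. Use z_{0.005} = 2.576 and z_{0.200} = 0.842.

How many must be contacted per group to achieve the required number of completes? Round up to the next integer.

n = 153 per group

n = (z_{α/2} + z_β)² · [p₁(1−p₁) + p₂(1−p₂)] / (p₁ − p₂)²
  = (2.576 + 0.842)² · (0.17·0.83 + 0.36·0.64) / (-0.19)²
  = (3.418)² · (0.1411 + 0.2304) / 0.0361
  = 11.6827 · 0.3715 / 0.0361
  = 120.23
Adjust for 79% response: 120.23 / 0.79 = 152.18.
Round up → n = 153 per group.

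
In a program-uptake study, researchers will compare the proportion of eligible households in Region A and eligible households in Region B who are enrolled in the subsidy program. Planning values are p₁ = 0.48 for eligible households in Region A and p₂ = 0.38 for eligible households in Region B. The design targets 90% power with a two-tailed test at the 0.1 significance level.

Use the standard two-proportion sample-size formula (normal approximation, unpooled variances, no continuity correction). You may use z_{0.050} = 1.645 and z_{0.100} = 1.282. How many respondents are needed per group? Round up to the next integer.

n = (z_{α/2} + z_β)² · [p₁(1−p₁) + p₂(1−p₂)] / (p₁ − p₂)²
  = (1.645 + 1.282)² · (0.48·0.52 + 0.38·0.62) / (0.10)²
  = (2.927)² · (0.2496 + 0.2356) / 0.0100
  = 8.5673 · 0.4852 / 0.0100
  = 415.69
Round up → n = 416 per group.

n = 416 per group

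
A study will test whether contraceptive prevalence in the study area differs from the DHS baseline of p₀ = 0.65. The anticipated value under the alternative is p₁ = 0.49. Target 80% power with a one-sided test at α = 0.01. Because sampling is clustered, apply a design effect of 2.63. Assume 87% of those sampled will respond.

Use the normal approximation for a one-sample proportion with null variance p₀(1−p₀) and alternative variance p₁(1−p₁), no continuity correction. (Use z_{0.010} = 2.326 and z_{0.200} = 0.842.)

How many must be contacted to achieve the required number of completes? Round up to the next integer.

n = [z_α·√(p₀q₀) + z_β·√(p₁q₁)]² / (p₁ − p₀)²
  = [2.326·√(0.65·0.35) + 0.842·√(0.49·0.51)]² / (-0.16)²
  = [2.326·0.4770 + 0.842·0.4999]² / 0.0256
  = [1.5303]² / 0.0256
  = 91.48
Design effect: 2.63 × 91.48 = 240.60.
Adjust for 87% response: 240.60 / 0.87 = 276.55.
Round up → n = 277.

n = 277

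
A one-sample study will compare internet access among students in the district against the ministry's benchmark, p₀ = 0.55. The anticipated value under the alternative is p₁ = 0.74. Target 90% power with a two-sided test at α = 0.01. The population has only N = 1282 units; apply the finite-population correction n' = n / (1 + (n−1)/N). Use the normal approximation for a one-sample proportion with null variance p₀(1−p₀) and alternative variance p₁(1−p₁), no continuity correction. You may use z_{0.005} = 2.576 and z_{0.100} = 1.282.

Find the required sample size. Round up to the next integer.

n = 88

n = [z_{α/2}·√(p₀q₀) + z_β·√(p₁q₁)]² / (p₁ − p₀)²
  = [2.576·√(0.55·0.45) + 1.282·√(0.74·0.26)]² / (0.19)²
  = [2.576·0.4975 + 1.282·0.4386]² / 0.0361
  = [1.8439]² / 0.0361
  = 94.18
Finite-population correction (N = 1282): 94.18 / (1 + (94.18 − 1)/1282) = 87.80.
Round up → n = 88.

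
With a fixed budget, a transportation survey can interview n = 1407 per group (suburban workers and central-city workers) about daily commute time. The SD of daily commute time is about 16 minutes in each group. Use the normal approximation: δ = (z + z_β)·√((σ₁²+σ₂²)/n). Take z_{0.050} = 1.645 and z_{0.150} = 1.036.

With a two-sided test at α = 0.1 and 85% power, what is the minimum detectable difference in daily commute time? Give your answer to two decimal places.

Minimum detectable difference ≈ 1.62 minutes

δ = (z_{α/2} + z_β) · √((σ₁²+σ₂²)/n)
  = (1.645 + 1.036) · √(512/1407)
  = 2.681 · √0.36389
  = 2.681 · 0.6032
  = 1.6173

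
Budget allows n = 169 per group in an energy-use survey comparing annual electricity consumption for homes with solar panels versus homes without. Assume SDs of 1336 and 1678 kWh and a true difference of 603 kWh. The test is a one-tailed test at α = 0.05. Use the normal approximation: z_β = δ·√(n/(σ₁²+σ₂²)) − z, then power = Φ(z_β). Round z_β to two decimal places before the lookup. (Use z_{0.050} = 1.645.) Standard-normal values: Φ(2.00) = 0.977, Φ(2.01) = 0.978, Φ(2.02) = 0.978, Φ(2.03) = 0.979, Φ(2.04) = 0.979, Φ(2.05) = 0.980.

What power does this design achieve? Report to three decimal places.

Power ≈ 0.978

z_β = δ·√(n/(σ₁²+σ₂²)) − z_α
    = 603 · √(169/4600580) − 1.645
    = 603 · 0.00606 − 1.645
    = 3.6547 − 1.645 = 2.0097 → 2.01
Power = Φ(2.01) = 0.978.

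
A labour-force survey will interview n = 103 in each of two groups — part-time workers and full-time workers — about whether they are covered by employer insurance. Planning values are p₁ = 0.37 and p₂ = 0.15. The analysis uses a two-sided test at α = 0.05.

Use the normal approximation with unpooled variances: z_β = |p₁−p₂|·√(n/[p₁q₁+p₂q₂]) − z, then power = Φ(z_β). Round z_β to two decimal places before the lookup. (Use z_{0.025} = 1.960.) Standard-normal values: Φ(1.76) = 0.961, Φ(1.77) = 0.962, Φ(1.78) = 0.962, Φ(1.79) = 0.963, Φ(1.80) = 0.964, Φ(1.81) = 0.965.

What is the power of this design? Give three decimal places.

Power ≈ 0.961

z_β = |p₁−p₂|·√(n/[p₁q₁+p₂q₂]) − z_{α/2}
    = 0.22 · √(103/0.3606) − 1.960
    = 0.22 · 16.9007 − 1.960
    = 3.7182 − 1.960 = 1.7582 → 1.76
Power = Φ(1.76) = 0.961.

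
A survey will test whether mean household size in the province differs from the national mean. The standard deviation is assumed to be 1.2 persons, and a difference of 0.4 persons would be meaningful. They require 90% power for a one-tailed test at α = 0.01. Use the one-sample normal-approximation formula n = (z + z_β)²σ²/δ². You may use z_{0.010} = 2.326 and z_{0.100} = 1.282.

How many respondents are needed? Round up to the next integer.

n = (z_α + z_β)² · σ² / δ²
  = (2.326 + 1.282)² · 1.2² / 0.4²
  = 13.0177 · 1.44 / 0.16
  = 117.16
Round up → n = 118.

n = 118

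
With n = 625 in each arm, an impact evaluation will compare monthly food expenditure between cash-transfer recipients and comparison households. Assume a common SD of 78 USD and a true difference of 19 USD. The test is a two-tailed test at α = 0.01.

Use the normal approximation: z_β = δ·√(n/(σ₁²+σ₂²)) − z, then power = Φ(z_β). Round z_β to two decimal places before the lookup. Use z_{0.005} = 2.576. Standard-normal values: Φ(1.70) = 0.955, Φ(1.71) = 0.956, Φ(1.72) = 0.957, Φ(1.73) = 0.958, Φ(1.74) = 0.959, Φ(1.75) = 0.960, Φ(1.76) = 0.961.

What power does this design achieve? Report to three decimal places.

z_β = δ·√(n/(σ₁²+σ₂²)) − z_{α/2}
    = 19 · √(625/12168) − 2.576
    = 19 · 0.22664 − 2.576
    = 4.3061 − 2.576 = 1.7301 → 1.73
Power = Φ(1.73) = 0.958.

Power ≈ 0.958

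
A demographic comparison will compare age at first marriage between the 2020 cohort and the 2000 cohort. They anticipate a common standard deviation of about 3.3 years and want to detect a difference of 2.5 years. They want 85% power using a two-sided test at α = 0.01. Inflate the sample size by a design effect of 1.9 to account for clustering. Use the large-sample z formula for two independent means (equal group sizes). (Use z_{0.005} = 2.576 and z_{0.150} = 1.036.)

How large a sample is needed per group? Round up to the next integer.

n = 87 per group

n = (z_{α/2} + z_β)² · (σ₁² + σ₂²) / δ²
  = (2.576 + 1.036)² · (2·3.3² = 21.78) / 2.5²
  = 13.0465 · 21.78 / 6.25
  = 45.46
Design effect: 1.9 × 45.46 = 86.38.
Round up → n = 87 per group.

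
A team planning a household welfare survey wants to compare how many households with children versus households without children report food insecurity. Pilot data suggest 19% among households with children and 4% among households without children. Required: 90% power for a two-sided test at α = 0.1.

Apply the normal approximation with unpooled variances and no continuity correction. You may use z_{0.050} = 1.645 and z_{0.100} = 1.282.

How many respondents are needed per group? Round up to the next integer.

n = (z_{α/2} + z_β)² · [p₁(1−p₁) + p₂(1−p₂)] / (p₁ − p₂)²
  = (1.645 + 1.282)² · (0.19·0.81 + 0.04·0.96) / (0.15)²
  = (2.927)² · (0.1539 + 0.0384) / 0.0225
  = 8.5673 · 0.1923 / 0.0225
  = 73.22
Round up → n = 74 per group.

n = 74 per group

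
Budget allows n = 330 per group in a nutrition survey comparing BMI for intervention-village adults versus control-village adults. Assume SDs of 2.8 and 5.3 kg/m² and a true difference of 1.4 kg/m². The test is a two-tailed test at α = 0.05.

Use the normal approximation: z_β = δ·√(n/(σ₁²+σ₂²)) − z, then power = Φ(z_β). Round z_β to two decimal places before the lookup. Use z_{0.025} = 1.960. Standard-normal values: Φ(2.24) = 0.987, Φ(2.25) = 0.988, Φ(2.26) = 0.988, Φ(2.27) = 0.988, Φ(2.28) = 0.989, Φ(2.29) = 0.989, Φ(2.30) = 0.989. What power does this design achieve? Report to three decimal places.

z_β = δ·√(n/(σ₁²+σ₂²)) − z_{α/2}
    = 1.4 · √(330/35.93) − 1.960
    = 1.4 · 3.03060 − 1.960
    = 4.2428 − 1.960 = 2.2828 → 2.28
Power = Φ(2.28) = 0.989.

Power ≈ 0.989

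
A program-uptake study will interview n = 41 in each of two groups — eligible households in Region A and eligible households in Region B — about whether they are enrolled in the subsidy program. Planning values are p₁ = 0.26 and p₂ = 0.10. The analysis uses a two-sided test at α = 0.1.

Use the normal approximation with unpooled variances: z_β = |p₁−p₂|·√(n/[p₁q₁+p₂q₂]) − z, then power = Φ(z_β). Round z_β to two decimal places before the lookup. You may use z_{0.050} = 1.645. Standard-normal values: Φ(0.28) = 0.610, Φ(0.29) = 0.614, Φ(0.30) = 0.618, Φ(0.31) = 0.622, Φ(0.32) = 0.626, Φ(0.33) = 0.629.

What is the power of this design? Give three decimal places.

Power ≈ 0.610

z_β = |p₁−p₂|·√(n/[p₁q₁+p₂q₂]) − z_{α/2}
    = 0.16 · √(41/0.2824) − 1.645
    = 0.16 · 12.0492 − 1.645
    = 1.9279 − 1.645 = 0.2829 → 0.28
Power = Φ(0.28) = 0.610.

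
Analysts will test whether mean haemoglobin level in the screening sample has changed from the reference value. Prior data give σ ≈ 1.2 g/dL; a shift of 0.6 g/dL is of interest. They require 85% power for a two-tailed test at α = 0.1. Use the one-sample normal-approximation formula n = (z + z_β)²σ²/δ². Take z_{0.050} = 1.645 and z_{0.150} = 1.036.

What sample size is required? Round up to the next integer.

n = 29

n = (z_{α/2} + z_β)² · σ² / δ²
  = (1.645 + 1.036)² · 1.2² / 0.6²
  = 7.1878 · 1.44 / 0.36
  = 28.75
Round up → n = 29.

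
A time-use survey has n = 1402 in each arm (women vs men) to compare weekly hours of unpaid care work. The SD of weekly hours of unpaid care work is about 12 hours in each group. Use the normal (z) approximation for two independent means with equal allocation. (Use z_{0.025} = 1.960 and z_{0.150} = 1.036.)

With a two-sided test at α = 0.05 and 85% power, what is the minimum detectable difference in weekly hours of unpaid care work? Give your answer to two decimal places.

Minimum detectable difference ≈ 1.36 hours

δ = (z_{α/2} + z_β) · √((σ₁²+σ₂²)/n)
  = (1.960 + 1.036) · √(288/1402)
  = 2.996 · √0.20542
  = 2.996 · 0.4532
  = 1.3579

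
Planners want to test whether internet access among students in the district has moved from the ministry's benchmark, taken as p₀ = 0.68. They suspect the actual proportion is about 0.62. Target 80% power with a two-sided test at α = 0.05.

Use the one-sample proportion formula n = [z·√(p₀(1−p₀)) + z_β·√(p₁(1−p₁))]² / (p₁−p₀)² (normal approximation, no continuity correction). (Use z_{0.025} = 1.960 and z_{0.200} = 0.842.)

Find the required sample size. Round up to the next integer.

n = [z_{α/2}·√(p₀q₀) + z_β·√(p₁q₁)]² / (p₁ − p₀)²
  = [1.960·√(0.68·0.32) + 0.842·√(0.62·0.38)]² / (-0.06)²
  = [1.960·0.4665 + 0.842·0.4854]² / 0.0036
  = [1.3230]² / 0.0036
  = 486.19
Round up → n = 487.

n = 487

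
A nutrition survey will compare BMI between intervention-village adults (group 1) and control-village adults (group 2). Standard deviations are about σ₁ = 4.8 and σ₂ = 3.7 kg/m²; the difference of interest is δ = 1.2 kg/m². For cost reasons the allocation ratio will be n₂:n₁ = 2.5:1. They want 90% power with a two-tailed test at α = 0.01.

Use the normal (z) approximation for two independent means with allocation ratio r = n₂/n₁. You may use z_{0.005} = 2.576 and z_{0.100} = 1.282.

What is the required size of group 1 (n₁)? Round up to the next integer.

n₁ = (z_{α/2} + z_β)² · (σ₁² + σ₂²/r) / δ²
   = (2.576 + 1.282)² · (4.8² + 3.7²/2.5) / 1.2²
   = 14.8842 · (23.04 + 5.476) / 1.44
   = 14.8842 · 28.516 / 1.44
   = 294.75
Round up → n₁ = 295; n₂ = r·n₁ = 2.5 × 295 = 738.

n₁ = 295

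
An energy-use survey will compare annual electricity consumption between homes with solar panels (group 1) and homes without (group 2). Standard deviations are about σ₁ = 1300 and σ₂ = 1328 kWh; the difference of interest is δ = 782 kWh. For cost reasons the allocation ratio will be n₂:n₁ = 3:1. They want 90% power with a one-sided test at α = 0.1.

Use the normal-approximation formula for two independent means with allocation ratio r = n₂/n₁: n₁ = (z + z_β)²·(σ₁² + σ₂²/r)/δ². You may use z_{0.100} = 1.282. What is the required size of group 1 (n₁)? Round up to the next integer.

n₁ = 25

n₁ = (z_α + z_β)² · (σ₁² + σ₂²/r) / δ²
   = (1.282 + 1.282)² · (1300² + 1328²/3) / 782²
   = 6.5741 · (1690000 + 587861.3) / 611524
   = 6.5741 · 2277861.3 / 611524
   = 24.49
Round up → n₁ = 25; n₂ = r·n₁ = 3 × 25 = 75.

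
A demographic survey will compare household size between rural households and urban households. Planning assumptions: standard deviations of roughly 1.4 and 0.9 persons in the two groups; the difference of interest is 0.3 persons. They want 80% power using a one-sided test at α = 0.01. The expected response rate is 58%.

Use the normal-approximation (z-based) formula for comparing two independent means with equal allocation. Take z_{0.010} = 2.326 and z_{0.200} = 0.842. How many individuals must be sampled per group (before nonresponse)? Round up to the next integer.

n = 533 per group

n = (z_α + z_β)² · (σ₁² + σ₂²) / δ²
  = (2.326 + 0.842)² · (1.4² + 0.9² = 2.77) / 0.3²
  = 10.0362 · 2.77 / 0.09
  = 308.89
Adjust for 58% response: 308.89 / 0.58 = 532.57.
Round up → n = 533 per group.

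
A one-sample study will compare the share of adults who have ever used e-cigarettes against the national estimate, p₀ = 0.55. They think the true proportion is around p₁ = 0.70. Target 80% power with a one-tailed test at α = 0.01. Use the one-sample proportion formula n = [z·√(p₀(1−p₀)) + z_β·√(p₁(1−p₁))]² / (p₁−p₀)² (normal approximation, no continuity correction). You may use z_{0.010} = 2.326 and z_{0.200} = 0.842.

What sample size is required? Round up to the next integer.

n = [z_α·√(p₀q₀) + z_β·√(p₁q₁)]² / (p₁ − p₀)²
  = [2.326·√(0.55·0.45) + 0.842·√(0.70·0.30)]² / (0.15)²
  = [2.326·0.4975 + 0.842·0.4583]² / 0.0225
  = [1.5430]² / 0.0225
  = 105.82
Round up → n = 106.

n = 106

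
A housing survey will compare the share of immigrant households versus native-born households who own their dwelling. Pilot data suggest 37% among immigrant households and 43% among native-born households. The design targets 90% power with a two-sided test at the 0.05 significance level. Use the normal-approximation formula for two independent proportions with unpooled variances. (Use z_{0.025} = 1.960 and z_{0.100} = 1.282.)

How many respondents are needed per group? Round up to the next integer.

n = 1397 per group

n = (z_{α/2} + z_β)² · [p₁(1−p₁) + p₂(1−p₂)] / (p₁ − p₂)²
  = (1.960 + 1.282)² · (0.37·0.63 + 0.43·0.57) / (-0.06)²
  = (3.242)² · (0.2331 + 0.2451) / 0.0036
  = 10.5106 · 0.4782 / 0.0036
  = 1396.15
Round up → n = 1397 per group.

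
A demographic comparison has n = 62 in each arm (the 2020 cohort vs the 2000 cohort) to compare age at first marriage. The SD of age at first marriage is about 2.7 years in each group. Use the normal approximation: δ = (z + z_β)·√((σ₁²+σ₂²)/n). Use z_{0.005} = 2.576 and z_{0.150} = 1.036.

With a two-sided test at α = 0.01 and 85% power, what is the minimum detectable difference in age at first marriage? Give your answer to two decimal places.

Minimum detectable difference ≈ 1.75 years

δ = (z_{α/2} + z_β) · √((σ₁²+σ₂²)/n)
  = (2.576 + 1.036) · √(14.58/62)
  = 3.612 · √0.23516
  = 3.612 · 0.4849
  = 1.7516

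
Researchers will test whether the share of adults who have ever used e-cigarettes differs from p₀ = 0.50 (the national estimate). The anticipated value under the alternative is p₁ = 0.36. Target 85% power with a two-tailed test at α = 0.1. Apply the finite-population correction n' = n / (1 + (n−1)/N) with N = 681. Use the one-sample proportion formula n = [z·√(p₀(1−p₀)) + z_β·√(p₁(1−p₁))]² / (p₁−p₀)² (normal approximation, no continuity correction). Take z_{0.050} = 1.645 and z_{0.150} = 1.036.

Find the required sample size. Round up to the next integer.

n = [z_{α/2}·√(p₀q₀) + z_β·√(p₁q₁)]² / (p₁ − p₀)²
  = [1.645·√(0.50·0.50) + 1.036·√(0.36·0.64)]² / (-0.14)²
  = [1.645·0.5000 + 1.036·0.4800]² / 0.0196
  = [1.3198]² / 0.0196
  = 88.87
Finite-population correction (N = 681): 88.87 / (1 + (88.87 − 1)/681) = 78.71.
Round up → n = 79.

n = 79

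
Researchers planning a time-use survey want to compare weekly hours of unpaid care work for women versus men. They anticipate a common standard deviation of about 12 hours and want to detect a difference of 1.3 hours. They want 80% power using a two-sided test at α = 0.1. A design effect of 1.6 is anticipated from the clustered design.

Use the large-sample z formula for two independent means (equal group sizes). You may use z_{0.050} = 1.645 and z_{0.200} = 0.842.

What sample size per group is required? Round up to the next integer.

n = 1687 per group

n = (z_{α/2} + z_β)² · (σ₁² + σ₂²) / δ²
  = (1.645 + 0.842)² · (2·12² = 288) / 1.3²
  = 6.1852 · 288 / 1.69
  = 1054.04
Design effect: 1.6 × 1054.04 = 1686.47.
Round up → n = 1687 per group.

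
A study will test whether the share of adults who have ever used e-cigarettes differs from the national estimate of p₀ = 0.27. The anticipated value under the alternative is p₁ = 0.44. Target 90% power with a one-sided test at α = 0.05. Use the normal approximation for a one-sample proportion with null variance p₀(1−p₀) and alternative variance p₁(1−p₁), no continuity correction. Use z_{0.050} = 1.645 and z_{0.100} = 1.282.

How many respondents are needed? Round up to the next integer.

n = 65

n = [z_α·√(p₀q₀) + z_β·√(p₁q₁)]² / (p₁ − p₀)²
  = [1.645·√(0.27·0.73) + 1.282·√(0.44·0.56)]² / (0.17)²
  = [1.645·0.4440 + 1.282·0.4964]² / 0.0289
  = [1.3667]² / 0.0289
  = 64.63
Round up → n = 65.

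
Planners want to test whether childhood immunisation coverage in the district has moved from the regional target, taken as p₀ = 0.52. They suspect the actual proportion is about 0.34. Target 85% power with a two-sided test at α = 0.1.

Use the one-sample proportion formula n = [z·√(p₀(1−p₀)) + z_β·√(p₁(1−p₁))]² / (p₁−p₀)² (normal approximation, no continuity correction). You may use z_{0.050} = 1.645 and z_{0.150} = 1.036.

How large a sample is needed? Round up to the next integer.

n = 54

n = [z_{α/2}·√(p₀q₀) + z_β·√(p₁q₁)]² / (p₁ − p₀)²
  = [1.645·√(0.52·0.48) + 1.036·√(0.34·0.66)]² / (-0.18)²
  = [1.645·0.4996 + 1.036·0.4737]² / 0.0324
  = [1.3126]² / 0.0324
  = 53.18
Round up → n = 54.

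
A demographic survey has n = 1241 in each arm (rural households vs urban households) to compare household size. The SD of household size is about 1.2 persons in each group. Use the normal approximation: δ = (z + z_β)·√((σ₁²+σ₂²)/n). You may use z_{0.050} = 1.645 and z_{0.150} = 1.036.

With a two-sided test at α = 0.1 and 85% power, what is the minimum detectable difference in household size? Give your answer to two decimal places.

Minimum detectable difference ≈ 0.13 persons

δ = (z_{α/2} + z_β) · √((σ₁²+σ₂²)/n)
  = (1.645 + 1.036) · √(2.88/1241)
  = 2.681 · √0.00232
  = 2.681 · 0.0482
  = 0.1292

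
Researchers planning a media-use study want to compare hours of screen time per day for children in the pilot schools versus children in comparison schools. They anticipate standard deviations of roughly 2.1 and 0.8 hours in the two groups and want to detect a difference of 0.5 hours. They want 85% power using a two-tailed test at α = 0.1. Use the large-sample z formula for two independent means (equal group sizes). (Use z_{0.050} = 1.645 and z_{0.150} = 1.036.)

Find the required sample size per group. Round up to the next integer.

n = 146 per group

n = (z_{α/2} + z_β)² · (σ₁² + σ₂²) / δ²
  = (1.645 + 1.036)² · (2.1² + 0.8² = 5.05) / 0.5²
  = 7.1878 · 5.05 / 0.25
  = 145.19
Round up → n = 146 per group.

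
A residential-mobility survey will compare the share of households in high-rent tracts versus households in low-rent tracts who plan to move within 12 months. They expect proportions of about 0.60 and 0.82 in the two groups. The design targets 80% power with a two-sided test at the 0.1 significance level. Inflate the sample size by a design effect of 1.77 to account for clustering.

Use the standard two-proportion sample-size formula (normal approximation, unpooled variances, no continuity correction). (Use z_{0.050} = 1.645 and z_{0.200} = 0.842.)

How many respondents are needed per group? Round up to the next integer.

n = 88 per group

n = (z_{α/2} + z_β)² · [p₁(1−p₁) + p₂(1−p₂)] / (p₁ − p₂)²
  = (1.645 + 0.842)² · (0.60·0.40 + 0.82·0.18) / (-0.22)²
  = (2.487)² · (0.2400 + 0.1476) / 0.0484
  = 6.1852 · 0.3876 / 0.0484
  = 49.53
Design effect: 1.77 × 49.53 = 87.67.
Round up → n = 88 per group.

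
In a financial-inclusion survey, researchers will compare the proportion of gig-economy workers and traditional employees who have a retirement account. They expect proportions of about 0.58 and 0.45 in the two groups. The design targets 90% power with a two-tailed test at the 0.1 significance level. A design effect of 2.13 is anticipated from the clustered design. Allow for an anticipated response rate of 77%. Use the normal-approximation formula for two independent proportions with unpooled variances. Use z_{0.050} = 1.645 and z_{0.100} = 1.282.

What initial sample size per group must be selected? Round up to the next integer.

n = 689 per group

n = (z_{α/2} + z_β)² · [p₁(1−p₁) + p₂(1−p₂)] / (p₁ − p₂)²
  = (1.645 + 1.282)² · (0.58·0.42 + 0.45·0.55) / (0.13)²
  = (2.927)² · (0.2436 + 0.2475) / 0.0169
  = 8.5673 · 0.4911 / 0.0169
  = 248.96
Design effect: 2.13 × 248.96 = 530.28.
Adjust for 77% response: 530.28 / 0.77 = 688.68.
Round up → n = 689 per group.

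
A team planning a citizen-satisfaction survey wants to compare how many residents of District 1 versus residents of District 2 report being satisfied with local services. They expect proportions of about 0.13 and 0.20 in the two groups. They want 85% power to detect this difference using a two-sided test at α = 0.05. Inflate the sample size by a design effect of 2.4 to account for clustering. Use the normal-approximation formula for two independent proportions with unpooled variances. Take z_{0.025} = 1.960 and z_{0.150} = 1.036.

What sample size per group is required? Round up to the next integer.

n = (z_{α/2} + z_β)² · [p₁(1−p₁) + p₂(1−p₂)] / (p₁ − p₂)²
  = (1.960 + 1.036)² · (0.13·0.87 + 0.20·0.80) / (-0.07)²
  = (2.996)² · (0.1131 + 0.1600) / 0.0049
  = 8.9760 · 0.2731 / 0.0049
  = 500.28
Design effect: 2.4 × 500.28 = 1200.66.
Round up → n = 1201 per group.

n = 1201 per group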